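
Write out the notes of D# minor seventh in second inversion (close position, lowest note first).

A#, C#, D#, F#

Spelling D# minor seventh: D#–F#–A#–C#. In second inversion the fifth is bass, giving A#, C#, D#, F# from the bottom.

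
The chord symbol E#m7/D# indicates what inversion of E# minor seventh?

E#m7/D# means E# minor seventh with D# in the bass. D# is the seventh of E# minor seventh (E#–G#–B#–D#), so this is third inversion.

third inversion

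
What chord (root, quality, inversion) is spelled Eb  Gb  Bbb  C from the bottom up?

The pitch classes Eb, Gb, Bbb, C arrange in thirds as C–Eb–Gb–Bbb: a C diminished seventh chord.
With the third (Eb) in the bass, the chord is in first inversion (figured bass 6/5).

C diminished seventh, first inversion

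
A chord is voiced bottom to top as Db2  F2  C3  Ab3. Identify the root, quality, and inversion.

Db major seventh, root position

The pitch classes Db, F, C, Ab arrange in thirds as Db–F–Ab–C: a Db major seventh chord.
The lowest note is Db, the root of the chord, so this is root position (figured bass 7).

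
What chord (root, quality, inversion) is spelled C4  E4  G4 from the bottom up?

Reducing to letter names: C, E, G. These stack in thirds as C–E–G — a C major triad.
The lowest note is C, the root of the chord, so this is root position (figured bass 5/3).

C major, root position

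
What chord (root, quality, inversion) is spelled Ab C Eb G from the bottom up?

The pitch classes Ab, C, Eb, G arrange in thirds as Ab–C–Eb–G: an Ab major seventh chord.
Ab is the root of Ab major seventh; root in the bass means root position (figured bass 7).

Ab major seventh, root position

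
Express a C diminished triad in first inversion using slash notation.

Cdim/Eb

First inversion of C diminished has the third (Eb) in the bass. As a slash chord: Cdim/Eb.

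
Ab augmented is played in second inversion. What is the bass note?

E

The fifth of Ab augmented (Ab–C–E) is E; that is the bass in second inversion.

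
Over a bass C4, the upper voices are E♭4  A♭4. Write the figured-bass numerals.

6

The notes C, Eb, Ab stack in thirds as Ab–C–Eb — an Ab major triad. The bass C is the third, so this is first inversion: figured 6.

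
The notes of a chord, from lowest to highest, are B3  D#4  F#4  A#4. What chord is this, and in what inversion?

B major seventh, root position

Reducing to letter names: B, D#, F#, A#. These stack in thirds as B–D#–F#–A# — a B major seventh chord.
With the root (B) in the bass, the chord is in root position (figured bass 7).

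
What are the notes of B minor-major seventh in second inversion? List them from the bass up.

F#, A#, B, D

The chord tones are B–D–F#–A#. With the fifth (F#) lowest for second inversion: F#, A#, B, D.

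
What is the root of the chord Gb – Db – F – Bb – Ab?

The distinct letter names are Gb, Db, F, Bb, Ab. Arranged as a stack of thirds they read Gb–Bb–Db–F–Ab, so Gb is the root (a Gb major ninth chord).

Gb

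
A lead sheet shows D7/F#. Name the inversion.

D7/F# means D dominant seventh with F# in the bass. F# is the third of D dominant seventh (D–F#–A–C), so this is first inversion.

first inversion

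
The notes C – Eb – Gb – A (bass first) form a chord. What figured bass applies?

6/5

The notes C, Eb, Gb, A stack in thirds as A–C–Eb–Gb — an A diminished seventh chord. The bass C is the third, so this is first inversion: figured 6/5.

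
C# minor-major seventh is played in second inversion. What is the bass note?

G#

C# minor-major seventh is C#–E–G#–B#. Second inversion places the fifth in the bass: G#.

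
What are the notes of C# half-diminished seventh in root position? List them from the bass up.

C# half-diminished seventh is C#–E–G–B. Root position puts the root (C#) in the bass, with the remaining tones above: C#, E, G, B.

C#, E, G, B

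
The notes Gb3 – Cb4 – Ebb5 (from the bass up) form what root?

Reordering Gb, Cb, Ebb into stacked thirds gives Cb–Ebb–Gb; the bottom of that stack, Cb, is the root.

Cb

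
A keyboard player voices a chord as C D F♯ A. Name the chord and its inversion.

Reducing to letter names: C, D, F#, A. These stack in thirds as D–F#–A–C — a D dominant seventh chord.
The lowest note is C, the seventh of the chord, so this is third inversion (figured bass 4/2).

D dominant seventh, third inversion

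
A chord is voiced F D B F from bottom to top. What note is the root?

The distinct letter names are F, D, B. Arranged as a stack of thirds they read B–D–F, so B is the root (a B diminished triad).

B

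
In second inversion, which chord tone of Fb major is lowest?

The fifth of Fb major (Fb–Ab–Cb) is Cb; that is the bass in second inversion.

Cb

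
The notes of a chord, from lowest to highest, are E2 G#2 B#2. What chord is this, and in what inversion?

Reducing to letter names: E, G#, B#. These stack in thirds as E–G#–B# — an E augmented triad.
E is the root of E augmented; root in the bass means root position (figured bass 5/3).

E augmented, root position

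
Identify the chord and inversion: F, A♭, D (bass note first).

D diminished, first inversion

Reducing to letter names: F, Ab, D. These stack in thirds as D–F–Ab — a D diminished triad.
With the third (F) in the bass, the chord is in first inversion (figured bass 6).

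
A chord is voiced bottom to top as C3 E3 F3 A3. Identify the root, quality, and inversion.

Reducing to letter names: C, E, F, A. These stack in thirds as F–A–C–E — an F major seventh chord.
With the fifth (C) in the bass, the chord is in second inversion (figured bass 4/3).

F major seventh, second inversion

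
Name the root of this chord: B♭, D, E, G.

The distinct letter names are Bb, D, E, G. Arranged as a stack of thirds they read E–G–Bb–D, so E is the root (an E half-diminished seventh chord).

E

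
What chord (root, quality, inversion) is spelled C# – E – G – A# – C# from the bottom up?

The distinct note names are C#, E, G, A#. Stacked in thirds they read A#–C#–E–G, which is a diminished seventh chord on A#.
The lowest note is C#, the third of the chord, so this is first inversion (figured bass 6/5).

A# diminished seventh, first inversion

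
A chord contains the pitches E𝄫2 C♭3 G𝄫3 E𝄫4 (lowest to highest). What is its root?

Reordering Ebb, Cb, Gbb into stacked thirds gives Cb–Ebb–Gbb; the bottom of that stack, Cb, is the root.

Cb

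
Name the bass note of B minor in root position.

The root of B minor (B–D–F#) is B; that is the bass in root position.

B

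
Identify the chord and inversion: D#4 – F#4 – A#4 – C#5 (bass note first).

The distinct note names are D#, F#, A#, C#. Stacked in thirds they read D#–F#–A#–C#, which is a minor seventh chord on D#.
With the root (D#) in the bass, the chord is in root position (figured bass 7).

D# minor seventh, root position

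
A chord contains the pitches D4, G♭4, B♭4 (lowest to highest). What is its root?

Gb

Reordering D, Gb, Bb into stacked thirds gives Gb–Bb–D; the bottom of that stack, Gb, is the root.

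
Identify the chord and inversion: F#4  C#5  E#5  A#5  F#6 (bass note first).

F# major seventh, root position

Reducing to letter names: F#, C#, E#, A#. These stack in thirds as F#–A#–C#–E# — an F# major seventh chord.
With the root (F#) in the bass, the chord is in root position (figured bass 7).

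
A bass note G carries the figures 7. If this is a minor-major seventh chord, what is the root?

G

The figures 7 mean the root of the chord is in the bass. If G is the root of a minor-major seventh chord, the root is G (chord tones G–Bb–D–F#).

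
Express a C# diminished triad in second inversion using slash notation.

Second inversion of C# diminished has the fifth (G) in the bass. As a slash chord: C#dim/G.

C#dim/G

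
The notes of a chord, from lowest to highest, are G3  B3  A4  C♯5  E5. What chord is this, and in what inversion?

The pitch classes G, B, A, C#, E arrange in thirds as A–C#–E–G–B: an A dominant ninth chord.
The lowest note is G, the seventh of the chord, so this is third inversion.

A dominant ninth, third inversion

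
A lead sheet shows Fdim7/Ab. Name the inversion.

Fdim7/Ab means F diminished seventh with Ab in the bass. Ab is the third of F diminished seventh (F–Ab–Cb–Ebb), so this is first inversion.

first inversion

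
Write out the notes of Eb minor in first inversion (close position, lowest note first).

Spelling Eb minor: Eb–Gb–Bb. In first inversion the third is bass, giving Gb, Bb, Eb from the bottom.

Gb, Bb, Eb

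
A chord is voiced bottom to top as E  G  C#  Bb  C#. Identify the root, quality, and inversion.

C# diminished seventh, first inversion

The pitch classes E, G, C#, Bb arrange in thirds as C#–E–G–Bb: a C# diminished seventh chord.
E is the third of C# diminished seventh; third in the bass means first inversion (figured bass 6/5).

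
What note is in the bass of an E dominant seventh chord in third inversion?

D

In third inversion the seventh is lowest. For E dominant seventh (E–G#–B–D) that is D.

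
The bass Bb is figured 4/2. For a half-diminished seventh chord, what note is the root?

C

The figures 4/2 mean the seventh of the chord is in the bass. If Bb is the seventh of a half-diminished seventh chord, the root is C (chord tones C–Eb–Gb–Bb).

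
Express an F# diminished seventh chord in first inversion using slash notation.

First inversion of F# diminished seventh has the third (A) in the bass. As a slash chord: F#dim7/A.

F#dim7/A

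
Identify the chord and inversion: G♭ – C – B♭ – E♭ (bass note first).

C half-diminished seventh, second inversion

The pitch classes Gb, C, Bb, Eb arrange in thirds as C–Eb–Gb–Bb: a C half-diminished seventh chord.
With the fifth (Gb) in the bass, the chord is in second inversion (figured bass 4/3).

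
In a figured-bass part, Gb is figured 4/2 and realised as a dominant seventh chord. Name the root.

The figures 4/2 mean the seventh of the chord is in the bass. If Gb is the seventh of a dominant seventh chord, the root is Ab (chord tones Ab–C–Eb–Gb).

Ab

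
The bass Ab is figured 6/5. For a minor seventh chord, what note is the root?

The figures 6/5 mean the third of the chord is in the bass. If Ab is the third of a minor seventh chord, the root is F (chord tones F–Ab–C–Eb).

F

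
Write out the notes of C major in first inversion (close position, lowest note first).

C major is C–E–G. First inversion puts the third (E) in the bass, with the remaining tones above: E, G, C.

E, G, C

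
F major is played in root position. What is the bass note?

F

F major is F–A–C. Root position places the root in the bass: F.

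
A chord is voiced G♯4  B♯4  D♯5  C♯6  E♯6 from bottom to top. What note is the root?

Reordering G#, B#, D#, C#, E# into stacked thirds gives C#–E#–G#–B#–D#; the bottom of that stack, C#, is the root.

C#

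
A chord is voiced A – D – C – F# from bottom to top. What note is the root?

A, D, C, F# are the tones of a D dominant seventh chord (D–F#–A–C), making D the root.

D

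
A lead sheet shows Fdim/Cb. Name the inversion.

second inversion

Fdim/Cb means F diminished with Cb in the bass. Cb is the fifth of F diminished (F–Ab–Cb), so this is second inversion.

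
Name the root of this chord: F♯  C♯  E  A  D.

The distinct letter names are F#, C#, E, A, D. Arranged as a stack of thirds they read D–F#–A–C#–E, so D is the root (a D major ninth chord).

D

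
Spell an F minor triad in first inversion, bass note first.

Ab, C, F

Spelling F minor: F–Ab–C. In first inversion the third is bass, giving Ab, C, F from the bottom.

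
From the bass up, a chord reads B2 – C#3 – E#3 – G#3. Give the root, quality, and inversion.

The distinct note names are B, C#, E#, G#. Stacked in thirds they read C#–E#–G#–B, which is a dominant seventh chord on C#.
The lowest note is B, the seventh of the chord, so this is third inversion (figured bass 4/2).

C# dominant seventh, third inversion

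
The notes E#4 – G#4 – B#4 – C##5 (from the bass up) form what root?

E#, G#, B#, C## are the tones of a C## half-diminished seventh chord (C##–E#–G#–B#), making C## the root.

C##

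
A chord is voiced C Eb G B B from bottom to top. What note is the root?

C

Reordering C, Eb, G, B into stacked thirds gives C–Eb–G–B; the bottom of that stack, C, is the root.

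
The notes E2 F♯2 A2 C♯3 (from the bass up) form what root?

The distinct letter names are E, F#, A, C#. Arranged as a stack of thirds they read F#–A–C#–E, so F# is the root (an F# minor seventh chord).

F#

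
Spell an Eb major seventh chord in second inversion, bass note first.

Bb, D, Eb, G

The chord tones are Eb–G–Bb–D. With the fifth (Bb) lowest for second inversion: Bb, D, Eb, G.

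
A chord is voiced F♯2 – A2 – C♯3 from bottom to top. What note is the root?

F#

F#, A, C# are the tones of an F# minor triad (F#–A–C#), making F# the root.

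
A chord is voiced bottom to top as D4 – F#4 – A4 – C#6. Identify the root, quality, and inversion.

D major seventh, root position

Reducing to letter names: D, F#, A, C#. These stack in thirds as D–F#–A–C# — a D major seventh chord.
D is the root of D major seventh; root in the bass means root position (figured bass 7).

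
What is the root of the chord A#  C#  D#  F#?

D#

Reordering A#, C#, D#, F# into stacked thirds gives D#–F#–A#–C#; the bottom of that stack, D#, is the root.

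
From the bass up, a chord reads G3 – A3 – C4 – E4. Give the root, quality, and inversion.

A minor seventh, third inversion

The distinct note names are G, A, C, E. Stacked in thirds they read A–C–E–G, which is a minor seventh chord on A.
G is the seventh of A minor seventh; seventh in the bass means third inversion (figured bass 4/2).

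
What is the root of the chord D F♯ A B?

B

D, F#, A, B are the tones of a B minor seventh chord (B–D–F#–A), making B the root.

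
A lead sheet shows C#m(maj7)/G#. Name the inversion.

C#m(maj7)/G# means C# minor-major seventh with G# in the bass. G# is the fifth of C# minor-major seventh (C#–E–G#–B#), so this is second inversion.

second inversion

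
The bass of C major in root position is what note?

C

In root position the root is lowest. For C major (C–E–G) that is C.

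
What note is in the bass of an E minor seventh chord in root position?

In root position the root is lowest. For E minor seventh (E–G–B–D) that is E.

E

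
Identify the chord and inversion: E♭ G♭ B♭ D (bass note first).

Reducing to letter names: Eb, Gb, Bb, D. These stack in thirds as Eb–Gb–Bb–D — an Eb minor-major seventh chord.
The lowest note is Eb, the root of the chord, so this is root position (figured bass 7).

Eb minor-major seventh, root position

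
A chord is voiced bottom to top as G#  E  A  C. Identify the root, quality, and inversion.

The pitch classes G#, E, A, C arrange in thirds as A–C–E–G#: an A minor-major seventh chord.
With the seventh (G#) in the bass, the chord is in third inversion (figured bass 4/2).

A minor-major seventh, third inversion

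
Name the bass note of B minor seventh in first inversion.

D

In first inversion the third is lowest. For B minor seventh (B–D–F#–A) that is D.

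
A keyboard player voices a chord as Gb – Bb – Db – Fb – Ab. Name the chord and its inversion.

The pitch classes Gb, Bb, Db, Fb, Ab arrange in thirds as Gb–Bb–Db–Fb–Ab: a Gb dominant ninth chord.
The lowest note is Gb, the root of the chord, so this is root position.

Gb dominant ninth, root position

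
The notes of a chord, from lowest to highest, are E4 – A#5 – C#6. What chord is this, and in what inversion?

Reducing to letter names: E, A#, C#. These stack in thirds as A#–C#–E — an A# diminished triad.
The lowest note is E, the fifth of the chord, so this is second inversion (figured bass 6/4).

A# diminished, second inversion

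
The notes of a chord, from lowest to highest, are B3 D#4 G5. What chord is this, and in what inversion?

The pitch classes B, D#, G arrange in thirds as G–B–D#: a G augmented triad.
With the third (B) in the bass, the chord is in first inversion (figured bass 6).

G augmented, first inversion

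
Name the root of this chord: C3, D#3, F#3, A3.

C, D#, F#, A are the tones of a D# diminished seventh chord (D#–F#–A–C), making D# the root.

D#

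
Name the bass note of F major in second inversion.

F major is F–A–C. Second inversion places the fifth in the bass: C.

C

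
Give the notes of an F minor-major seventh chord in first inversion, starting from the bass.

Ab, C, E, F

Spelling F minor-major seventh: F–Ab–C–E. In first inversion the third is bass, giving Ab, C, E, F from the bottom.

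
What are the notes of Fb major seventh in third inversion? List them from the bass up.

Eb, Fb, Ab, Cb

Fb major seventh is Fb–Ab–Cb–Eb. Third inversion puts the seventh (Eb) in the bass, with the remaining tones above: Eb, Fb, Ab, Cb.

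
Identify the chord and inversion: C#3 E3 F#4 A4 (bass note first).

The pitch classes C#, E, F#, A arrange in thirds as F#–A–C#–E: an F# minor seventh chord.
C# is the fifth of F# minor seventh; fifth in the bass means second inversion (figured bass 4/3).

F# minor seventh, second inversion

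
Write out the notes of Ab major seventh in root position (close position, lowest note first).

Spelling Ab major seventh: Ab–C–Eb–G. In root position the root is bass, giving Ab, C, Eb, G from the bottom.

Ab, C, Eb, G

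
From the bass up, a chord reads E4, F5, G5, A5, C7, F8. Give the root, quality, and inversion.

Reducing to letter names: E, F, G, A, C. These stack in thirds as F–A–C–E–G — an F major ninth chord.
With the seventh (E) in the bass, the chord is in third inversion.

F major ninth, third inversion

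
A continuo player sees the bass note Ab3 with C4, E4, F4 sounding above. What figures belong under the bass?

The notes Ab, C, E, F stack in thirds as F–Ab–C–E — an F minor-major seventh chord. The bass Ab is the third, so this is first inversion: figured 6/5.

6/5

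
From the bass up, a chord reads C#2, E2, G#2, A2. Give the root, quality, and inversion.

Reducing to letter names: C#, E, G#, A. These stack in thirds as A–C#–E–G# — an A major seventh chord.
With the third (C#) in the bass, the chord is in first inversion (figured bass 6/5).

A major seventh, first inversion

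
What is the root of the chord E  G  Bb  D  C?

C

E, G, Bb, D, C are the tones of a C dominant ninth chord (C–E–G–Bb–D), making C the root.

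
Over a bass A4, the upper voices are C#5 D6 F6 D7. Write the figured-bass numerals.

4/3

The notes A, C#, D, F stack in thirds as D–F–A–C# — a D minor-major seventh chord. The bass A is the fifth, so this is second inversion: figured 4/3.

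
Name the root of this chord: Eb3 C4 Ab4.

Eb, C, Ab are the tones of an Ab major triad (Ab–C–Eb), making Ab the root.

Ab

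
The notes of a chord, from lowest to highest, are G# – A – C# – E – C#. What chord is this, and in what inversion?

Reducing to letter names: G#, A, C#, E. These stack in thirds as A–C#–E–G# — an A major seventh chord.
The lowest note is G#, the seventh of the chord, so this is third inversion (figured bass 4/2).

A major seventh, third inversion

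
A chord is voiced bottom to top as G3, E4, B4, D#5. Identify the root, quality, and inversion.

E minor-major seventh, first inversion

The distinct note names are G, E, B, D#. Stacked in thirds they read E–G–B–D#, which is a minor-major seventh chord on E.
G is the third of E minor-major seventh; third in the bass means first inversion (figured bass 6/5).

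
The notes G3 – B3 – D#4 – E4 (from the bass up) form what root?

G, B, D#, E are the tones of an E minor-major seventh chord (E–G–B–D#), making E the root.

E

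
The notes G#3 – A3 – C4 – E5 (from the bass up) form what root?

G#, A, C, E are the tones of an A minor-major seventh chord (A–C–E–G#), making A the root.

A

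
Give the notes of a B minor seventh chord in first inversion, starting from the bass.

Spelling B minor seventh: B–D–F#–A. In first inversion the third is bass, giving D, F#, A, B from the bottom.

D, F#, A, B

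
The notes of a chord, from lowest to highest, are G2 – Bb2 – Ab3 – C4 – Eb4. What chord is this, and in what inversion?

Ab major ninth, third inversion

The pitch classes G, Bb, Ab, C, Eb arrange in thirds as Ab–C–Eb–G–Bb: an Ab major ninth chord.
With the seventh (G) in the bass, the chord is in third inversion.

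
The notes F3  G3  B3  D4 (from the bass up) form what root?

G

The distinct letter names are F, G, B, D. Arranged as a stack of thirds they read G–B–D–F, so G is the root (a G dominant seventh chord).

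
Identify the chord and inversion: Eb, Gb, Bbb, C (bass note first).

C diminished seventh, first inversion

The distinct note names are Eb, Gb, Bbb, C. Stacked in thirds they read C–Eb–Gb–Bbb, which is a diminished seventh chord on C.
Eb is the third of C diminished seventh; third in the bass means first inversion (figured bass 6/5).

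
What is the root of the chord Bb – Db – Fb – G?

G

The distinct letter names are Bb, Db, Fb, G. Arranged as a stack of thirds they read G–Bb–Db–Fb, so G is the root (a G diminished seventh chord).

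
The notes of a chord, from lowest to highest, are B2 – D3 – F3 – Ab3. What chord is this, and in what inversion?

The distinct note names are B, D, F, Ab. Stacked in thirds they read B–D–F–Ab, which is a diminished seventh chord on B.
B is the root of B diminished seventh; root in the bass means root position (figured bass 7).

B diminished seventh, root position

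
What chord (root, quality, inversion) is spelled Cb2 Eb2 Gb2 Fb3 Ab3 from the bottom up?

Fb major ninth, second inversion

The pitch classes Cb, Eb, Gb, Fb, Ab arrange in thirds as Fb–Ab–Cb–Eb–Gb: an Fb major ninth chord.
The lowest note is Cb, the fifth of the chord, so this is second inversion.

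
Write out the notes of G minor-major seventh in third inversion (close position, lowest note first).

Spelling G minor-major seventh: G–Bb–D–F#. In third inversion the seventh is bass, giving F#, G, Bb, D from the bottom.

F#, G, Bb, D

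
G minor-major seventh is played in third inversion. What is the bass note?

G minor-major seventh is G–Bb–D–F#. Third inversion places the seventh in the bass: F#.

F#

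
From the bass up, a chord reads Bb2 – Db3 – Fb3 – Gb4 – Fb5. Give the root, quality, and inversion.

The distinct note names are Bb, Db, Fb, Gb. Stacked in thirds they read Gb–Bb–Db–Fb, which is a dominant seventh chord on Gb.
Bb is the third of Gb dominant seventh; third in the bass means first inversion (figured bass 6/5).

Gb dominant seventh, first inversion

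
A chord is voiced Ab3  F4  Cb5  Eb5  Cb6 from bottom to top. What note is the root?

The distinct letter names are Ab, F, Cb, Eb. Arranged as a stack of thirds they read F–Ab–Cb–Eb, so F is the root (an F half-diminished seventh chord).

F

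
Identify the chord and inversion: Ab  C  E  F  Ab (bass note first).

Reducing to letter names: Ab, C, E, F. These stack in thirds as F–Ab–C–E — an F minor-major seventh chord.
With the third (Ab) in the bass, the chord is in first inversion (figured bass 6/5).

F minor-major seventh, first inversion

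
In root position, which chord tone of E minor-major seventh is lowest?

E

The root of E minor-major seventh (E–G–B–D#) is E; that is the bass in root position.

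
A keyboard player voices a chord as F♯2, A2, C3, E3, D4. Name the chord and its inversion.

Reducing to letter names: F#, A, C, E, D. These stack in thirds as D–F#–A–C–E — a D dominant ninth chord.
With the third (F#) in the bass, the chord is in first inversion.

D dominant ninth, first inversion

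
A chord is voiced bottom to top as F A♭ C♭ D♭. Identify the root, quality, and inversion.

Db dominant seventh, first inversion

Reducing to letter names: F, Ab, Cb, Db. These stack in thirds as Db–F–Ab–Cb — a Db dominant seventh chord.
With the third (F) in the bass, the chord is in first inversion (figured bass 6/5).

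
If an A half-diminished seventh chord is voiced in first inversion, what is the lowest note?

The third of A half-diminished seventh (A–C–Eb–G) is C; that is the bass in first inversion.

C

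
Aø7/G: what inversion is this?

third inversion

Aø7/G means A half-diminished seventh with G in the bass. G is the seventh of A half-diminished seventh (A–C–Eb–G), so this is third inversion.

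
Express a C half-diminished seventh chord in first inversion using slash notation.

Cø7/Eb

First inversion of C half-diminished seventh has the third (Eb) in the bass. As a slash chord: Cø7/Eb.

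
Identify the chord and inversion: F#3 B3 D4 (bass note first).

Reducing to letter names: F#, B, D. These stack in thirds as B–D–F# — a B minor triad.
F# is the fifth of B minor; fifth in the bass means second inversion (figured bass 6/4).

B minor, second inversion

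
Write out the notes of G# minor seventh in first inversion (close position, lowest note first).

B, D#, F#, G#

The chord tones are G#–B–D#–F#. With the third (B) lowest for first inversion: B, D#, F#, G#.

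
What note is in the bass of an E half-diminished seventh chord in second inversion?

E half-diminished seventh is E–G–Bb–D. Second inversion places the fifth in the bass: Bb.

Bb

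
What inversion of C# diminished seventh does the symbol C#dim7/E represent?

C#dim7/E means C# diminished seventh with E in the bass. E is the third of C# diminished seventh (C#–E–G–Bb), so this is first inversion.

first inversion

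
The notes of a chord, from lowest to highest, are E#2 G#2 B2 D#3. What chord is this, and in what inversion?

Reducing to letter names: E#, G#, B, D#. These stack in thirds as E#–G#–B–D# — an E# half-diminished seventh chord.
With the root (E#) in the bass, the chord is in root position (figured bass 7).

E# half-diminished seventh, root position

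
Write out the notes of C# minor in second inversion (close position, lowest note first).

The chord tones are C#–E–G#. With the fifth (G#) lowest for second inversion: G#, C#, E.

G#, C#, E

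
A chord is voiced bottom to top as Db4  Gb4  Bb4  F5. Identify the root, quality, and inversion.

Gb major seventh, second inversion

The pitch classes Db, Gb, Bb, F arrange in thirds as Gb–Bb–Db–F: a Gb major seventh chord.
With the fifth (Db) in the bass, the chord is in second inversion (figured bass 4/3).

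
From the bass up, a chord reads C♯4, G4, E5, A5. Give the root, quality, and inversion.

A dominant seventh, first inversion

The pitch classes C#, G, E, A arrange in thirds as A–C#–E–G: an A dominant seventh chord.
With the third (C#) in the bass, the chord is in first inversion (figured bass 6/5).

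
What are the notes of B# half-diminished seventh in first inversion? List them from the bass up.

Spelling B# half-diminished seventh: B#–D#–F#–A#. In first inversion the third is bass, giving D#, F#, A#, B# from the bottom.

D#, F#, A#, B#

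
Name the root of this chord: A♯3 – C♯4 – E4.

Reordering A#, C#, E into stacked thirds gives A#–C#–E; the bottom of that stack, A#, is the root.

A#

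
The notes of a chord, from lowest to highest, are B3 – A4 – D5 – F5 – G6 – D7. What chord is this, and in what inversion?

G dominant ninth, first inversion

The pitch classes B, A, D, F, G arrange in thirds as G–B–D–F–A: a G dominant ninth chord.
The lowest note is B, the third of the chord, so this is first inversion.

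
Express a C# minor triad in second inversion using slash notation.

C#m/G#

Second inversion of C# minor has the fifth (G#) in the bass. As a slash chord: C#m/G#.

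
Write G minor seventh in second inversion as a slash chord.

Second inversion of G minor seventh has the fifth (D) in the bass. As a slash chord: Gm7/D.

Gm7/D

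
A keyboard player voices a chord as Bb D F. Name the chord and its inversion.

The distinct note names are Bb, D, F. Stacked in thirds they read Bb–D–F, which is a major triad on Bb.
With the root (Bb) in the bass, the chord is in root position (figured bass 5/3).

Bb major, root position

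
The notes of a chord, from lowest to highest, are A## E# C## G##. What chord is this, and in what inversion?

A## half-diminished seventh, root position

The pitch classes A##, E#, C##, G## arrange in thirds as A##–C##–E#–G##: an A## half-diminished seventh chord.
With the root (A##) in the bass, the chord is in root position (figured bass 7).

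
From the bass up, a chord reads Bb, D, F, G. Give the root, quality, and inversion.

Reducing to letter names: Bb, D, F, G. These stack in thirds as G–Bb–D–F — a G minor seventh chord.
With the third (Bb) in the bass, the chord is in first inversion (figured bass 6/5).

G minor seventh, first inversion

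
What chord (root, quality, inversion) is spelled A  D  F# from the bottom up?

The pitch classes A, D, F# arrange in thirds as D–F#–A: a D major triad.
With the fifth (A) in the bass, the chord is in second inversion (figured bass 6/4).

D major, second inversion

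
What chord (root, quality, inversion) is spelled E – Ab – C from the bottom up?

Reducing to letter names: E, Ab, C. These stack in thirds as Ab–C–E — an Ab augmented triad.
With the fifth (E) in the bass, the chord is in second inversion (figured bass 6/4).

Ab augmented, second inversion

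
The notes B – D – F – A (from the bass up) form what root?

B

The distinct letter names are B, D, F, A. Arranged as a stack of thirds they read B–D–F–A, so B is the root (a B half-diminished seventh chord).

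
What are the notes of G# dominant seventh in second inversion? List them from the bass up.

The chord tones are G#–B#–D#–F#. With the fifth (D#) lowest for second inversion: D#, F#, G#, B#.

D#, F#, G#, B#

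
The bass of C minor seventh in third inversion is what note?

In third inversion the seventh is lowest. For C minor seventh (C–Eb–G–Bb) that is Bb.

Bb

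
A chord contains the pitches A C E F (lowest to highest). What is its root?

F

A, C, E, F are the tones of an F major seventh chord (F–A–C–E), making F the root.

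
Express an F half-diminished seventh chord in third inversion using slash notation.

Third inversion of F half-diminished seventh has the seventh (Eb) in the bass. As a slash chord: Fø7/Eb.

Fø7/Eb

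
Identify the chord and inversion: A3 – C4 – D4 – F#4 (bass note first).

The pitch classes A, C, D, F# arrange in thirds as D–F#–A–C: a D dominant seventh chord.
A is the fifth of D dominant seventh; fifth in the bass means second inversion (figured bass 4/3).

D dominant seventh, second inversion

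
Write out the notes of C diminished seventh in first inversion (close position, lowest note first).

Spelling C diminished seventh: C–Eb–Gb–Bbb. In first inversion the third is bass, giving Eb, Gb, Bbb, C from the bottom.

Eb, Gb, Bbb, C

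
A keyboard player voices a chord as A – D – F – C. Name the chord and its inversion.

D minor seventh, second inversion

The pitch classes A, D, F, C arrange in thirds as D–F–A–C: a D minor seventh chord.
With the fifth (A) in the bass, the chord is in second inversion (figured bass 4/3).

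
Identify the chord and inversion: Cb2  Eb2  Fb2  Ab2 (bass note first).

Fb major seventh, second inversion

The pitch classes Cb, Eb, Fb, Ab arrange in thirds as Fb–Ab–Cb–Eb: an Fb major seventh chord.
With the fifth (Cb) in the bass, the chord is in second inversion (figured bass 4/3).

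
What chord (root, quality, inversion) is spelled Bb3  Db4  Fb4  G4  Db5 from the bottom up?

G diminished seventh, first inversion

The pitch classes Bb, Db, Fb, G arrange in thirds as G–Bb–Db–Fb: a G diminished seventh chord.
Bb is the third of G diminished seventh; third in the bass means first inversion (figured bass 6/5).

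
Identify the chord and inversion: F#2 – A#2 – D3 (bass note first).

D augmented, first inversion

Reducing to letter names: F#, A#, D. These stack in thirds as D–F#–A# — a D augmented triad.
The lowest note is F#, the third of the chord, so this is first inversion (figured bass 6).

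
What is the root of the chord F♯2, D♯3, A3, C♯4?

Reordering F#, D#, A, C# into stacked thirds gives D#–F#–A–C#; the bottom of that stack, D#, is the root.

D#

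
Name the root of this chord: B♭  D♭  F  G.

G

Reordering Bb, Db, F, G into stacked thirds gives G–Bb–Db–F; the bottom of that stack, G, is the root.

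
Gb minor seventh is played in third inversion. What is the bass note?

Fb

Gb minor seventh is Gb–Bbb–Db–Fb. Third inversion places the seventh in the bass: Fb.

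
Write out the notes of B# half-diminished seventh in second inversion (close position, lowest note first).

B# half-diminished seventh is B#–D#–F#–A#. Second inversion puts the fifth (F#) in the bass, with the remaining tones above: F#, A#, B#, D#.

F#, A#, B#, D#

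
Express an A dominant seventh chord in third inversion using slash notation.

Third inversion of A dominant seventh has the seventh (G) in the bass. As a slash chord: A7/G.

A7/G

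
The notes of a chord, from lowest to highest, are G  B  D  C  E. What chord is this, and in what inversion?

C major ninth, second inversion

The distinct note names are G, B, D, C, E. Stacked in thirds they read C–E–G–B–D, which is a major ninth chord on C.
With the fifth (G) in the bass, the chord is in second inversion.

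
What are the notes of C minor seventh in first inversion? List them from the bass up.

Eb, G, Bb, C

C minor seventh is C–Eb–G–Bb. First inversion puts the third (Eb) in the bass, with the remaining tones above: Eb, G, Bb, C.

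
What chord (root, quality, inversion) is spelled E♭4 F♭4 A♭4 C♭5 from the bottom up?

The distinct note names are Eb, Fb, Ab, Cb. Stacked in thirds they read Fb–Ab–Cb–Eb, which is a major seventh chord on Fb.
With the seventh (Eb) in the bass, the chord is in third inversion (figured bass 4/2).

Fb major seventh, third inversion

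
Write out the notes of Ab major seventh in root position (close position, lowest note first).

Spelling Ab major seventh: Ab–C–Eb–G. In root position the root is bass, giving Ab, C, Eb, G from the bottom.

Ab, C, Eb, G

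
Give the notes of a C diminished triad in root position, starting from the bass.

The chord tones are C–Eb–Gb. With the root (C) lowest for root position: C, Eb, Gb.

C, Eb, Gb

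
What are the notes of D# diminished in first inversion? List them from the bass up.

F#, A, D#

Spelling D# diminished: D#–F#–A. In first inversion the third is bass, giving F#, A, D# from the bottom.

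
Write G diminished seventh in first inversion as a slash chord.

Gdim7/Bb

First inversion of G diminished seventh has the third (Bb) in the bass. As a slash chord: Gdim7/Bb.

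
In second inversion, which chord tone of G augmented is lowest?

D#

G augmented is G–B–D#. Second inversion places the fifth in the bass: D#.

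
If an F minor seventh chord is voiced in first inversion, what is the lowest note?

Ab

The third of F minor seventh (F–Ab–C–Eb) is Ab; that is the bass in first inversion.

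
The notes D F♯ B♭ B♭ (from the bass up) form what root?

Bb

The distinct letter names are D, F#, Bb. Arranged as a stack of thirds they read Bb–D–F#, so Bb is the root (a Bb augmented triad).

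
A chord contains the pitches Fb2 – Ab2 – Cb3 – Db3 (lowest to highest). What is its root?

Fb, Ab, Cb, Db are the tones of a Db minor seventh chord (Db–Fb–Ab–Cb), making Db the root.

Db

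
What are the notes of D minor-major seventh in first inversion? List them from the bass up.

Spelling D minor-major seventh: D–F–A–C#. In first inversion the third is bass, giving F, A, C#, D from the bottom.

F, A, C#, D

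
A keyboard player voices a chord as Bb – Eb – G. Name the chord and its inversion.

Eb major, second inversion

The distinct note names are Bb, Eb, G. Stacked in thirds they read Eb–G–Bb, which is a major triad on Eb.
Bb is the fifth of Eb major; fifth in the bass means second inversion (figured bass 6/4).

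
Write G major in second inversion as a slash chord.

G/D

Second inversion of G major has the fifth (D) in the bass. As a slash chord: G/D.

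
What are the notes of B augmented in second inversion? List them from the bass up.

F##, B, D#

The chord tones are B–D#–F##. With the fifth (F##) lowest for second inversion: F##, B, D#.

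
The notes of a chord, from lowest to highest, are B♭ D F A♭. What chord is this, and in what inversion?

The pitch classes Bb, D, F, Ab arrange in thirds as Bb–D–F–Ab: a Bb dominant seventh chord.
Bb is the root of Bb dominant seventh; root in the bass means root position (figured bass 7).

Bb dominant seventh, root position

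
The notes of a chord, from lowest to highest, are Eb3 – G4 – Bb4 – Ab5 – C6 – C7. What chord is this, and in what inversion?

Ab major ninth, second inversion

The distinct note names are Eb, G, Bb, Ab, C. Stacked in thirds they read Ab–C–Eb–G–Bb, which is a major ninth chord on Ab.
Eb is the fifth of Ab major ninth; fifth in the bass means second inversion.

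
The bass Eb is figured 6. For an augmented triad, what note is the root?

The figures 6 mean the third of the chord is in the bass. If Eb is the third of an augmented triad, the root is Cb (chord tones Cb–Eb–G).

Cb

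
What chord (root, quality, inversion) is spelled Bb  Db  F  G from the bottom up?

G half-diminished seventh, first inversion

Reducing to letter names: Bb, Db, F, G. These stack in thirds as G–Bb–Db–F — a G half-diminished seventh chord.
Bb is the third of G half-diminished seventh; third in the bass means first inversion (figured bass 6/5).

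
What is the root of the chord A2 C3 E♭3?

Reordering A, C, Eb into stacked thirds gives A–C–Eb; the bottom of that stack, A, is the root.

A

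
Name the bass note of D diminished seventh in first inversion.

F

D diminished seventh is D–F–Ab–Cb. First inversion places the third in the bass: F.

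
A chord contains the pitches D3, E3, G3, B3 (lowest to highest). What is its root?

Reordering D, E, G, B into stacked thirds gives E–G–B–D; the bottom of that stack, E, is the root.

E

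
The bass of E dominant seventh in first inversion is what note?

The third of E dominant seventh (E–G#–B–D) is G#; that is the bass in first inversion.

G#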